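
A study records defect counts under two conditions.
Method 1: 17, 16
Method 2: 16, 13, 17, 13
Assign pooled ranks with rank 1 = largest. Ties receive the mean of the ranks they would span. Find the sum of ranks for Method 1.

5

Sorted (descending): 17, 17, 16, 16, 13, 13
The 2 values of 17 occupy positions 1–2 → average rank (1+2)/2 = 1.5.
The 2 values of 16 occupy positions 3–4 → average rank (3+4)/2 = 3.5.
The 2 values of 13 occupy positions 5–6 → average rank (5+6)/2 = 5.5.
Method 1 values → pooled ranks: 17→1.5, 16→3.5
Rank sum = 1.5 + 3.5 = 5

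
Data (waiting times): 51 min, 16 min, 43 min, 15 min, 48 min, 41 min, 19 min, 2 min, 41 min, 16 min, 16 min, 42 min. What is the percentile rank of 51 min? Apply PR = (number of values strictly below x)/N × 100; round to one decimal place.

91.7

N = 12.
Strictly below 51: 11. Equal to 51: 1.
PR = 11/12 × 100 = 91.7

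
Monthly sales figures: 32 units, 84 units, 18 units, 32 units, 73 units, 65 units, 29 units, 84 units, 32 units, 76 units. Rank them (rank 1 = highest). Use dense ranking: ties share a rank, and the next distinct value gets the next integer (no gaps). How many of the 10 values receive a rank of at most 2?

Sorted (descending): 84, 84, 76, 73, 65, 32, 32, 32, 29, 18
The 2 values of 84 share dense rank 1.
The 3 values of 32 share dense rank 5.
Remaining distinct values take the next consecutive integers.
Ranks ≤ 2: {1, 1, 2} → 3 values.

3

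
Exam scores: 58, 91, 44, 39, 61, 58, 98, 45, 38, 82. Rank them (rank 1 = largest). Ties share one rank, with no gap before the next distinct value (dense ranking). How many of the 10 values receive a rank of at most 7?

8

Sorted (descending): 98, 91, 82, 61, 58, 58, 45, 44, 39, 38
The 2 values of 58 share dense rank 5.
Remaining distinct values take the next consecutive integers.
Ranks ≤ 7: {1, 2, 3, 4, 5, 5, 6, 7} → 8 values.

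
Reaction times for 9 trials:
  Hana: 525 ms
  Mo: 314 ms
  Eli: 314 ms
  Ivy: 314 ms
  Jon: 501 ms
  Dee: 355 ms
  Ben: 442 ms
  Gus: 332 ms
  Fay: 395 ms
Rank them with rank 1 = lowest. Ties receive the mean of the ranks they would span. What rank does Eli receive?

Sorted (ascending): 314, 314, 314, 332, 355, 395, 442, 501, 525
The 3 values of 314 occupy positions 1–3 → average rank 2.
Eli has value 314 ms → rank 2.

2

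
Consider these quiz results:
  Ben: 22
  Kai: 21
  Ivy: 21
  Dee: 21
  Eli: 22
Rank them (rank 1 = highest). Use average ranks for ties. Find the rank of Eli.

Sorted (descending): 22, 22, 21, 21, 21
The 2 values of 22 occupy positions 1–2 → average rank (1+2)/2 = 1.5.
The 3 values of 21 occupy positions 3–5 → average rank 4.
Eli has value 22 → rank 1.5.

1.5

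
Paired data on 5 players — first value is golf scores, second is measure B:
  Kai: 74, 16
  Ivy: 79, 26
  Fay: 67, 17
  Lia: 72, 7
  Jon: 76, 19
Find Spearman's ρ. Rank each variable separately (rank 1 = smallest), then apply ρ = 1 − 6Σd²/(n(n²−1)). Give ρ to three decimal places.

Ranks of variable 1: 3, 5, 1, 2, 4
Ranks of variable 2: 2, 5, 3, 1, 4
d = r₁ − r₂: 1, 0, -2, 1, 0
d²: 1, 0, 4, 1, 0; Σd² = 6
ρ = 1 − 6·6/(5·24) = 1 − 36/120 = 0.700

0.700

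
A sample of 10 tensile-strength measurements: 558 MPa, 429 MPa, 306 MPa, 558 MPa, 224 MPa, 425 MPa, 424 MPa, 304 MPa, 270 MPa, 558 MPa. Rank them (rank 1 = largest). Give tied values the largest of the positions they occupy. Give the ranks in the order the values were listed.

Sorted (descending): 558, 558, 558, 429, 425, 424, 306, 304, 270, 224
The 3 values of 558 occupy positions 1–3 → each gets rank 3.

3, 4, 7, 3, 10, 5, 6, 8, 9, 3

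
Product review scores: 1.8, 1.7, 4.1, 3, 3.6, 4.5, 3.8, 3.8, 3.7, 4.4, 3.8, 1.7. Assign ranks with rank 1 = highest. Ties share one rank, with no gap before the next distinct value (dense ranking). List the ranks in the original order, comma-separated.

Sorted (descending): 4.5, 4.4, 4.1, 3.8, 3.8, 3.8, 3.7, 3.6, 3, 1.8, 1.7, 1.7
The 3 values of 3.8 share dense rank 4.
The 2 values of 1.7 share dense rank 9.
Remaining distinct values take the next consecutive integers.

8, 9, 3, 7, 6, 1, 4, 4, 5, 2, 4, 9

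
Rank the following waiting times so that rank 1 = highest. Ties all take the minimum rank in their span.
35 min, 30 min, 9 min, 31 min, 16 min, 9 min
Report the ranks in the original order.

Sorted (descending): 35, 31, 30, 16, 9, 9
The 2 values of 9 occupy positions 5–6 → each gets rank 5.

1, 3, 5, 2, 4, 5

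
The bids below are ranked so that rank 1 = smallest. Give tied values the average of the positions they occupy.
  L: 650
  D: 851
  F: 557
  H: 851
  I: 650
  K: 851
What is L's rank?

2.5

Sorted (ascending): 557, 650, 650, 851, 851, 851
The 2 values of 650 occupy positions 2–3 → average rank (2+3)/2 = 2.5.
The 3 values of 851 occupy positions 4–6 → average rank 5.
L has value 650 → rank 2.5.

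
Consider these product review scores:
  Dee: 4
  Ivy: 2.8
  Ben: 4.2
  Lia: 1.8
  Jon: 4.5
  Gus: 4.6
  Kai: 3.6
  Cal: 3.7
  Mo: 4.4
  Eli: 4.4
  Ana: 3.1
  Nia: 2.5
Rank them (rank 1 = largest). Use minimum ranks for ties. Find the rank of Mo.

Sorted (descending): 4.6, 4.5, 4.4, 4.4, 4.2, 4, 3.7, 3.6, 3.1, 2.8, 2.5, 1.8
The 2 values of 4.4 occupy positions 3–4 → each gets rank 3.
Mo has value 4.4 → rank 3.

3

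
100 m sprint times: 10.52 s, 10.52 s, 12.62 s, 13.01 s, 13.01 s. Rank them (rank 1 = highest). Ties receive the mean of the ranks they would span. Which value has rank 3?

12.62

Sorted (descending): 13.01, 13.01, 12.62, 10.52, 10.52
The 2 values of 13.01 occupy positions 1–2 → average rank (1+2)/2 = 1.5.
The 2 values of 10.52 occupy positions 4–5 → average rank (4+5)/2 = 4.5.
Rank 3 → value 12.62.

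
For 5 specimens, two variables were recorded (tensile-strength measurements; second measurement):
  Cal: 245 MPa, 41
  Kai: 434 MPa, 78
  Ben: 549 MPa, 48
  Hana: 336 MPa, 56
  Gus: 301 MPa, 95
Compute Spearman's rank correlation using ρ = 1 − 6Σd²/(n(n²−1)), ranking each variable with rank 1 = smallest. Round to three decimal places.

Ranks of variable 1: 1, 4, 5, 3, 2
Ranks of variable 2: 1, 4, 2, 3, 5
d = r₁ − r₂: 0, 0, 3, 0, -3
d²: 0, 0, 9, 0, 9; Σd² = 18
ρ = 1 − 6·18/(5·24) = 1 − 108/120 = 0.100

0.100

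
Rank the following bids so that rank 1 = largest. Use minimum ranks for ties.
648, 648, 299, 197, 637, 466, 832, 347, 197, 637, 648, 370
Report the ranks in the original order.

Sorted (descending): 832, 648, 648, 648, 637, 637, 466, 370, 347, 299, 197, 197
The 3 values of 648 occupy positions 2–4 → each gets rank 2.
The 2 values of 637 occupy positions 5–6 → each gets rank 5.
The 2 values of 197 occupy positions 11–12 → each gets rank 11.

2, 2, 10, 11, 5, 7, 1, 9, 11, 5, 2, 8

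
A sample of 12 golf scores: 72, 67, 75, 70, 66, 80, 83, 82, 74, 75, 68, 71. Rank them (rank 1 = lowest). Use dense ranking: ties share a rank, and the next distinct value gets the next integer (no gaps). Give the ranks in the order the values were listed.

Sorted (ascending): 66, 67, 68, 70, 71, 72, 74, 75, 75, 80, 82, 83
The 2 values of 75 share dense rank 8.
Remaining distinct values take the next consecutive integers.

6, 2, 8, 4, 1, 9, 11, 10, 7, 8, 3, 5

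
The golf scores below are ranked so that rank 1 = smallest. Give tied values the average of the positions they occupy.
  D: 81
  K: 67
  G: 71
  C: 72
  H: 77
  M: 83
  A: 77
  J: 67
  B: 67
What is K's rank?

Sorted (ascending): 67, 67, 67, 71, 72, 77, 77, 81, 83
The 3 values of 67 occupy positions 1–3 → average rank 2.
The 2 values of 77 occupy positions 6–7 → average rank (6+7)/2 = 6.5.
K has value 67 → rank 2.

2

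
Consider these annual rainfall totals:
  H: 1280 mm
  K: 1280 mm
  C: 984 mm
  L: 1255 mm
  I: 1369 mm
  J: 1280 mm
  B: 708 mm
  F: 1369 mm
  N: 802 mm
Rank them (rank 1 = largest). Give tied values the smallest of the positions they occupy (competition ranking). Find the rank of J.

Sorted (descending): 1369, 1369, 1280, 1280, 1280, 1255, 984, 802, 708
The 2 values of 1369 occupy positions 1–2 → each gets rank 1.
The 3 values of 1280 occupy positions 3–5 → each gets rank 3.
J has value 1280 mm → rank 3.

3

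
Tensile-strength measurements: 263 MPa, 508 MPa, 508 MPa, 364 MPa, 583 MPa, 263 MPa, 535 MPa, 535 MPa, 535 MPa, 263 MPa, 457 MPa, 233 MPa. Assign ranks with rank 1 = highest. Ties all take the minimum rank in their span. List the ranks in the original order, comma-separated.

9, 5, 5, 8, 1, 9, 2, 2, 2, 9, 7, 12

Sorted (descending): 583, 535, 535, 535, 508, 508, 457, 364, 263, 263, 263, 233
The 3 values of 535 occupy positions 2–4 → each gets rank 2.
The 2 values of 508 occupy positions 5–6 → each gets rank 5.
The 3 values of 263 occupy positions 9–11 → each gets rank 9.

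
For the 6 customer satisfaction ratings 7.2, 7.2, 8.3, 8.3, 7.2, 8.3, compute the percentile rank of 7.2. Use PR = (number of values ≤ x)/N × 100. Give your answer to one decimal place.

N = 6.
Strictly below 7.2: 0. Equal to 7.2: 3.
PR = 3/6 × 100 = 50.0

50.0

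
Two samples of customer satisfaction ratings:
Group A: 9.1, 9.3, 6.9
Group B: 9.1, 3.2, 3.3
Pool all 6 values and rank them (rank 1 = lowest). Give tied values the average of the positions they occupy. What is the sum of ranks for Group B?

7.5

Sorted (ascending): 3.2, 3.3, 6.9, 9.1, 9.1, 9.3
The 2 values of 9.1 occupy positions 4–5 → average rank (4+5)/2 = 4.5.
Group B values → pooled ranks: 9.1→4.5, 3.2→1, 3.3→2
Rank sum = 4.5 + 1 + 2 = 7.5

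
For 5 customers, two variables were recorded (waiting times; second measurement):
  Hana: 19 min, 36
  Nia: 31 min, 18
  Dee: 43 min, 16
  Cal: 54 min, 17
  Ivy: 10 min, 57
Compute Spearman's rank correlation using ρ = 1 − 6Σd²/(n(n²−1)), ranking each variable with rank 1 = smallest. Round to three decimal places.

-0.900

Ranks of variable 1: 2, 3, 4, 5, 1
Ranks of variable 2: 4, 3, 1, 2, 5
d = r₁ − r₂: -2, 0, 3, 3, -4
d²: 4, 0, 9, 9, 16; Σd² = 38
ρ = 1 − 6·38/(5·24) = 1 − 228/120 = -0.900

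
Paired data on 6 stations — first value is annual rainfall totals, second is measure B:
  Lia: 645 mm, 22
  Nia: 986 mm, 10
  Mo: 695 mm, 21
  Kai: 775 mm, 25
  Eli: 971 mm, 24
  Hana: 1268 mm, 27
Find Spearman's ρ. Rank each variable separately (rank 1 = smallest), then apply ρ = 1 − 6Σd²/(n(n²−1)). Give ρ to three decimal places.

Ranks of variable 1: 1, 5, 2, 3, 4, 6
Ranks of variable 2: 3, 1, 2, 5, 4, 6
d = r₁ − r₂: -2, 4, 0, -2, 0, 0
d²: 4, 16, 0, 4, 0, 0; Σd² = 24
ρ = 1 − 6·24/(6·35) = 1 − 144/210 = 0.314

0.314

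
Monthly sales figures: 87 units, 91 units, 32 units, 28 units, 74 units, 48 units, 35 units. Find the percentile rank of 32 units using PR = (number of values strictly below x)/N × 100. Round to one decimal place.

N = 7.
Strictly below 32: 1. Equal to 32: 1.
PR = 1/7 × 100 = 14.3

14.3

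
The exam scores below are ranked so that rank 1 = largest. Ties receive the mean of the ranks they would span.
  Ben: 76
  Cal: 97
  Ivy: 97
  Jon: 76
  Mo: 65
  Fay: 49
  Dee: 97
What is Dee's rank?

Sorted (descending): 97, 97, 97, 76, 76, 65, 49
The 3 values of 97 occupy positions 1–3 → average rank 2.
The 2 values of 76 occupy positions 4–5 → average rank (4+5)/2 = 4.5.
Dee has value 97 → rank 2.

2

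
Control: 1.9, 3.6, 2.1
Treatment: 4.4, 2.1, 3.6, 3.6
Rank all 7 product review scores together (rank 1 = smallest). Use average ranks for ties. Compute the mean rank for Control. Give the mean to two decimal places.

Sorted (ascending): 1.9, 2.1, 2.1, 3.6, 3.6, 3.6, 4.4
The 2 values of 2.1 occupy positions 2–3 → average rank (2+3)/2 = 2.5.
The 3 values of 3.6 occupy positions 4–6 → average rank 5.
Control values → pooled ranks: 1.9→1, 3.6→5, 2.1→2.5
Mean rank = (1 + 5 + 2.5) / 3 = 2.83

2.83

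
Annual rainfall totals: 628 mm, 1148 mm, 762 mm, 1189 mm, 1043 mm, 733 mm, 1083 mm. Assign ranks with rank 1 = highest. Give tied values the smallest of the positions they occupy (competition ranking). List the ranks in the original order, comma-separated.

Sorted (descending): 1189, 1148, 1083, 1043, 762, 733, 628
No ties — each value takes its position as its rank.

7, 2, 5, 1, 4, 6, 3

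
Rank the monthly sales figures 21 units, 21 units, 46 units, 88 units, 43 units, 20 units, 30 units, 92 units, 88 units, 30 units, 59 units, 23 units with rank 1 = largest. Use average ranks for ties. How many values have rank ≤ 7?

6

Sorted (descending): 92, 88, 88, 59, 46, 43, 30, 30, 23, 21, 21, 20
The 2 values of 88 occupy positions 2–3 → average rank (2+3)/2 = 2.5.
The 2 values of 30 occupy positions 7–8 → average rank (7+8)/2 = 7.5.
The 2 values of 21 occupy positions 10–11 → average rank (10+11)/2 = 10.5.
Ranks ≤ 7: {1, 2.5, 2.5, 4, 5, 6} → 6 values.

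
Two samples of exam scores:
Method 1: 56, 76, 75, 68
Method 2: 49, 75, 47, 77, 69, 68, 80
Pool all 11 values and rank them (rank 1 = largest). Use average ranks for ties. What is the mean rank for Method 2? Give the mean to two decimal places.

Sorted (descending): 80, 77, 76, 75, 75, 69, 68, 68, 56, 49, 47
The 2 values of 75 occupy positions 4–5 → average rank (4+5)/2 = 4.5.
The 2 values of 68 occupy positions 7–8 → average rank (7+8)/2 = 7.5.
Method 2 values → pooled ranks: 49→10, 75→4.5, 47→11, 77→2, 69→6, 68→7.5, 80→1
Mean rank = (10 + 4.5 + 11 + 2 + 6 + 7.5 + 1) / 7 = 6.00

6.00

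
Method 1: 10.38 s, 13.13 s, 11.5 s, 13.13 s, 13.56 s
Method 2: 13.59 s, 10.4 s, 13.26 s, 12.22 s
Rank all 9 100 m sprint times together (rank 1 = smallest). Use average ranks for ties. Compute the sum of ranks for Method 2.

22

Sorted (ascending): 10.38, 10.4, 11.5, 12.22, 13.13, 13.13, 13.26, 13.56, 13.59
The 2 values of 13.13 occupy positions 5–6 → average rank (5+6)/2 = 5.5.
Method 2 values → pooled ranks: 13.59→9, 10.4→2, 13.26→7, 12.22→4
Rank sum = 9 + 2 + 7 + 4 = 22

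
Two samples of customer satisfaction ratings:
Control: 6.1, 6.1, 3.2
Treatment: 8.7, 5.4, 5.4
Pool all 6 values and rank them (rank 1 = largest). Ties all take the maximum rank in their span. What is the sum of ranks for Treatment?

Sorted (descending): 8.7, 6.1, 6.1, 5.4, 5.4, 3.2
The 2 values of 6.1 occupy positions 2–3 → each gets rank 3.
The 2 values of 5.4 occupy positions 4–5 → each gets rank 5.
Treatment values → pooled ranks: 8.7→1, 5.4→5, 5.4→5
Rank sum = 1 + 5 + 5 = 11

11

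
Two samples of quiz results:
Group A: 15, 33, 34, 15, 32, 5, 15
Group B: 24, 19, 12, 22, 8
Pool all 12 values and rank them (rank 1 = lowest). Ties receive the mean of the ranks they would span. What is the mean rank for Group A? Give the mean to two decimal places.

7.00

Sorted (ascending): 5, 8, 12, 15, 15, 15, 19, 22, 24, 32, 33, 34
The 3 values of 15 occupy positions 4–6 → average rank 5.
Group A values → pooled ranks: 15→5, 33→11, 34→12, 15→5, 32→10, 5→1, 15→5
Mean rank = (5 + 11 + 12 + 5 + 10 + 1 + 5) / 7 = 7.00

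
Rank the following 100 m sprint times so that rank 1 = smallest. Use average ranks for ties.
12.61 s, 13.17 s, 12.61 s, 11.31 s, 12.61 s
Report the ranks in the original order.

3, 5, 3, 1, 3

Sorted (ascending): 11.31, 12.61, 12.61, 12.61, 13.17
The 3 values of 12.61 occupy positions 2–4 → average rank 3.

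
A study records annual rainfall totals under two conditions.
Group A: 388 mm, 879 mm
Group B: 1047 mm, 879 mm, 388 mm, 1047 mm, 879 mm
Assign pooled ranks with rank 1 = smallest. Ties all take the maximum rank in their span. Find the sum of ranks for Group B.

26

Sorted (ascending): 388, 388, 879, 879, 879, 1047, 1047
The 2 values of 388 occupy positions 1–2 → each gets rank 2.
The 3 values of 879 occupy positions 3–5 → each gets rank 5.
The 2 values of 1047 occupy positions 6–7 → each gets rank 7.
Group B values → pooled ranks: 1047→7, 879→5, 388→2, 1047→7, 879→5
Rank sum = 7 + 5 + 2 + 7 + 5 = 26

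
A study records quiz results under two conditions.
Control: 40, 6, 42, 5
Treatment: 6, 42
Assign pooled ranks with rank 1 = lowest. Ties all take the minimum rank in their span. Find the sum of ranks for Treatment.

7

Sorted (ascending): 5, 6, 6, 40, 42, 42
The 2 values of 6 occupy positions 2–3 → each gets rank 2.
The 2 values of 42 occupy positions 5–6 → each gets rank 5.
Treatment values → pooled ranks: 6→2, 42→5
Rank sum = 2 + 5 = 7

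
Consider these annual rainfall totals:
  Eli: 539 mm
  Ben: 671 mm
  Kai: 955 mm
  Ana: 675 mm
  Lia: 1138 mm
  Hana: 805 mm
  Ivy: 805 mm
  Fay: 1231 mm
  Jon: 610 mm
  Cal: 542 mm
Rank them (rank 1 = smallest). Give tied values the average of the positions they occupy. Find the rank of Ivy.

Sorted (ascending): 539, 542, 610, 671, 675, 805, 805, 955, 1138, 1231
The 2 values of 805 occupy positions 6–7 → average rank (6+7)/2 = 6.5.
Ivy has value 805 mm → rank 6.5.

6.5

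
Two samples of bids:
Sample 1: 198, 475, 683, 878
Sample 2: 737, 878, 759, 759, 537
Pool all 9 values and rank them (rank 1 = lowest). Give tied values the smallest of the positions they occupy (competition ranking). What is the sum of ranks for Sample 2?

Sorted (ascending): 198, 475, 537, 683, 737, 759, 759, 878, 878
The 2 values of 759 occupy positions 6–7 → each gets rank 6.
The 2 values of 878 occupy positions 8–9 → each gets rank 8.
Sample 2 values → pooled ranks: 737→5, 878→8, 759→6, 759→6, 537→3
Rank sum = 5 + 8 + 6 + 6 + 3 = 28

28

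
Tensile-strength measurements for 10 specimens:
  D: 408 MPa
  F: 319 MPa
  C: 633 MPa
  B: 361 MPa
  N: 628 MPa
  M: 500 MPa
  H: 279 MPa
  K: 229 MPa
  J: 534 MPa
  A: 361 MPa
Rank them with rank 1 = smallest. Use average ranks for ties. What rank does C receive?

Sorted (ascending): 229, 279, 319, 361, 361, 408, 500, 534, 628, 633
The 2 values of 361 occupy positions 4–5 → average rank (4+5)/2 = 4.5.
C has value 633 MPa → rank 10.

10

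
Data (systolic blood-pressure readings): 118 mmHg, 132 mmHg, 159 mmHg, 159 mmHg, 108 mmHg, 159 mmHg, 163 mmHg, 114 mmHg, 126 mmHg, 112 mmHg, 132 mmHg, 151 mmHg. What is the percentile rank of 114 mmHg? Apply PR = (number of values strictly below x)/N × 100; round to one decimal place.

N = 12.
Strictly below 114: 2. Equal to 114: 1.
PR = 2/12 × 100 = 16.7

16.7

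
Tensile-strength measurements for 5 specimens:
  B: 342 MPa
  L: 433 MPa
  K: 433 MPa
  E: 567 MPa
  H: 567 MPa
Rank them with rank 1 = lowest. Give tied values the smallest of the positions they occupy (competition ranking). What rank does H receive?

Sorted (ascending): 342, 433, 433, 567, 567
The 2 values of 433 occupy positions 2–3 → each gets rank 2.
The 2 values of 567 occupy positions 4–5 → each gets rank 4.
H has value 567 MPa → rank 4.

4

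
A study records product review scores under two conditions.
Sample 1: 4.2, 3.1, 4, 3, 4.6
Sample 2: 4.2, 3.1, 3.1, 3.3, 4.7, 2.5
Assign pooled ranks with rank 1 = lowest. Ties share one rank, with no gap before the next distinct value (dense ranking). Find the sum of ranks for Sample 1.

23

Sorted (ascending): 2.5, 3, 3.1, 3.1, 3.1, 3.3, 4, 4.2, 4.2, 4.6, 4.7
The 3 values of 3.1 share dense rank 3.
The 2 values of 4.2 share dense rank 6.
Remaining distinct values take the next consecutive integers.
Sample 1 values → pooled ranks: 4.2→6, 3.1→3, 4→5, 3→2, 4.6→7
Rank sum = 6 + 3 + 5 + 2 + 7 = 23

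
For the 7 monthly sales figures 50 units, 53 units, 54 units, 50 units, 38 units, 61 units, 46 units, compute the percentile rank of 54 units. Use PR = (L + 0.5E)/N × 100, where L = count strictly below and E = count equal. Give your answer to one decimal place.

78.6

N = 7.
Strictly below 54: 5. Equal to 54: 1.
PR = (5 + 0.5·1)/7 × 100 = 78.6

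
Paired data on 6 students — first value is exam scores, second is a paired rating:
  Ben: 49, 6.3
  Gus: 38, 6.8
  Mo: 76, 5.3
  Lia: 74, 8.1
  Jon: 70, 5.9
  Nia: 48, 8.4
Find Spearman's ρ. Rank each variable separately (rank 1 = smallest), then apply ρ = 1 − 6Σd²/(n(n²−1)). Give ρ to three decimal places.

Ranks of variable 1: 3, 1, 6, 5, 4, 2
Ranks of variable 2: 3, 4, 1, 5, 2, 6
d = r₁ − r₂: 0, -3, 5, 0, 2, -4
d²: 0, 9, 25, 0, 4, 16; Σd² = 54
ρ = 1 − 6·54/(6·35) = 1 − 324/210 = -0.543

-0.543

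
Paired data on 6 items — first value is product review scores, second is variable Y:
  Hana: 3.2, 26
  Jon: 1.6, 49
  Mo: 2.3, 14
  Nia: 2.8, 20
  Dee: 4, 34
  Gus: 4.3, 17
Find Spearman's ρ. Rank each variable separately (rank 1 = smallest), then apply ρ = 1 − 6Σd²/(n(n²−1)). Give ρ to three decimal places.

-0.200

Ranks of variable 1: 4, 1, 2, 3, 5, 6
Ranks of variable 2: 4, 6, 1, 3, 5, 2
d = r₁ − r₂: 0, -5, 1, 0, 0, 4
d²: 0, 25, 1, 0, 0, 16; Σd² = 42
ρ = 1 − 6·42/(6·35) = 1 − 252/210 = -0.200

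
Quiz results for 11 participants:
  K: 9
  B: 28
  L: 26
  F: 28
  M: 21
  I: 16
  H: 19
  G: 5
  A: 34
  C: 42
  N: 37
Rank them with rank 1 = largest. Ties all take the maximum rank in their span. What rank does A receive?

Sorted (descending): 42, 37, 34, 28, 28, 26, 21, 19, 16, 9, 5
The 2 values of 28 occupy positions 4–5 → each gets rank 5.
A has value 34 → rank 3.

3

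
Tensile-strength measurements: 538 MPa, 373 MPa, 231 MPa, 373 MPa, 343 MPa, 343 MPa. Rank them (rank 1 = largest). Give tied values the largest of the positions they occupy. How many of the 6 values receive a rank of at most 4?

3

Sorted (descending): 538, 373, 373, 343, 343, 231
The 2 values of 373 occupy positions 2–3 → each gets rank 3.
The 2 values of 343 occupy positions 4–5 → each gets rank 5.
Ranks ≤ 4: {1, 3, 3} → 3 values.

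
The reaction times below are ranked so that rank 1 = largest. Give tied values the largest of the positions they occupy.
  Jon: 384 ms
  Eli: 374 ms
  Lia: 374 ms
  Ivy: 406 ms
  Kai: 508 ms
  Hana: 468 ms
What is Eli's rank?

Sorted (descending): 508, 468, 406, 384, 374, 374
The 2 values of 374 occupy positions 5–6 → each gets rank 6.
Eli has value 374 ms → rank 6.

6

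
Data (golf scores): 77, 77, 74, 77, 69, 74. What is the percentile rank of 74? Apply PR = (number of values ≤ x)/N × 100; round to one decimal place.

N = 6.
Strictly below 74: 1. Equal to 74: 2.
PR = 3/6 × 100 = 50.0

50.0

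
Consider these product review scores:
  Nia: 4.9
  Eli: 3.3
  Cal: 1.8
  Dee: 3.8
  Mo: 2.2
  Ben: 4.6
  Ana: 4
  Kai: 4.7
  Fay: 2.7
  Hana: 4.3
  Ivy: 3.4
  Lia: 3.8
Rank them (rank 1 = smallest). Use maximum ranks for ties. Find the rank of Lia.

Sorted (ascending): 1.8, 2.2, 2.7, 3.3, 3.4, 3.8, 3.8, 4, 4.3, 4.6, 4.7, 4.9
The 2 values of 3.8 occupy positions 6–7 → each gets rank 7.
Lia has value 3.8 → rank 7.

7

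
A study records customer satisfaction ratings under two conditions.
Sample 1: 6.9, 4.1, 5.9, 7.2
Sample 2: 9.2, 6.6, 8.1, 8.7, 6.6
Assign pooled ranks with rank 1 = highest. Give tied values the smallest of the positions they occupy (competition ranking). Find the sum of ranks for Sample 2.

Sorted (descending): 9.2, 8.7, 8.1, 7.2, 6.9, 6.6, 6.6, 5.9, 4.1
The 2 values of 6.6 occupy positions 6–7 → each gets rank 6.
Sample 2 values → pooled ranks: 9.2→1, 6.6→6, 8.1→3, 8.7→2, 6.6→6
Rank sum = 1 + 6 + 3 + 2 + 6 = 18

18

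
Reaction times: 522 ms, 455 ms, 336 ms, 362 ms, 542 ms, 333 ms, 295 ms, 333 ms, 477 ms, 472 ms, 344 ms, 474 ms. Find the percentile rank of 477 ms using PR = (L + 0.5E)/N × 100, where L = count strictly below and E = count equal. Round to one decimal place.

N = 12.
Strictly below 477: 9. Equal to 477: 1.
PR = (9 + 0.5·1)/12 × 100 = 79.2

79.2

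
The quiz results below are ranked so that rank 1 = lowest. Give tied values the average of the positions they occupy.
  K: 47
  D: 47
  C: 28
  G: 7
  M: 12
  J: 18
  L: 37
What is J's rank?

Sorted (ascending): 7, 12, 18, 28, 37, 47, 47
The 2 values of 47 occupy positions 6–7 → average rank (6+7)/2 = 6.5.
J has value 18 → rank 3.

3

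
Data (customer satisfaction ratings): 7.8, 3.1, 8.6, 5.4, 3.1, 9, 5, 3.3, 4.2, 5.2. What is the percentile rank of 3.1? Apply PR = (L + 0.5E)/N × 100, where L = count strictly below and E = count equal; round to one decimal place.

N = 10.
Strictly below 3.1: 0. Equal to 3.1: 2.
PR = (0 + 0.5·2)/10 × 100 = 10.0

10.0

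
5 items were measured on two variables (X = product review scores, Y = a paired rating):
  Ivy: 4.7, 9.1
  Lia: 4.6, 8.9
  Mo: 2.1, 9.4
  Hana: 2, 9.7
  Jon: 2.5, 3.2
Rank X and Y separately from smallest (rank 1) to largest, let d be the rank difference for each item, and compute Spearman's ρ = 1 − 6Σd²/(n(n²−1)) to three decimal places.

Ranks of variable 1: 5, 4, 2, 1, 3
Ranks of variable 2: 3, 2, 4, 5, 1
d = r₁ − r₂: 2, 2, -2, -4, 2
d²: 4, 4, 4, 16, 4; Σd² = 32
ρ = 1 − 6·32/(5·24) = 1 − 192/120 = -0.600

-0.600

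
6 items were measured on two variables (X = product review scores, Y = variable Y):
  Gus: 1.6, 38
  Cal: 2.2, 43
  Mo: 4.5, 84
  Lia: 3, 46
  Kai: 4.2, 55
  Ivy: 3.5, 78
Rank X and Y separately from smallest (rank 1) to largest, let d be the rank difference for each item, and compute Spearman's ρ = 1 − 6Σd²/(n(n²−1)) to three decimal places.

Ranks of variable 1: 1, 2, 6, 3, 5, 4
Ranks of variable 2: 1, 2, 6, 3, 4, 5
d = r₁ − r₂: 0, 0, 0, 0, 1, -1
d²: 0, 0, 0, 0, 1, 1; Σd² = 2
ρ = 1 − 6·2/(6·35) = 1 − 12/210 = 0.943

0.943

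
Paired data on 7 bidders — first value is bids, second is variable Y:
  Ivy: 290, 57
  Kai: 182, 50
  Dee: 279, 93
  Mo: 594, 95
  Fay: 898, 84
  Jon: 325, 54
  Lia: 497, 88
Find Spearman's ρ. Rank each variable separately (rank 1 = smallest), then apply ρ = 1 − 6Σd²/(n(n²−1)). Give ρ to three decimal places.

Ranks of variable 1: 3, 1, 2, 6, 7, 4, 5
Ranks of variable 2: 3, 1, 6, 7, 4, 2, 5
d = r₁ − r₂: 0, 0, -4, -1, 3, 2, 0
d²: 0, 0, 16, 1, 9, 4, 0; Σd² = 30
ρ = 1 − 6·30/(7·48) = 1 − 180/336 = 0.464

0.464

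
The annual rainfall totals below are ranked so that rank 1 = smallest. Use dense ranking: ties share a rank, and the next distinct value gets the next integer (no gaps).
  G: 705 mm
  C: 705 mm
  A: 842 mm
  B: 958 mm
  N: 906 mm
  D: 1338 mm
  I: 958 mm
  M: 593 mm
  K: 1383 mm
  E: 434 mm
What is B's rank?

Sorted (ascending): 434, 593, 705, 705, 842, 906, 958, 958, 1338, 1383
The 2 values of 705 share dense rank 3.
The 2 values of 958 share dense rank 6.
Remaining distinct values take the next consecutive integers.
B has value 958 mm → rank 6.

6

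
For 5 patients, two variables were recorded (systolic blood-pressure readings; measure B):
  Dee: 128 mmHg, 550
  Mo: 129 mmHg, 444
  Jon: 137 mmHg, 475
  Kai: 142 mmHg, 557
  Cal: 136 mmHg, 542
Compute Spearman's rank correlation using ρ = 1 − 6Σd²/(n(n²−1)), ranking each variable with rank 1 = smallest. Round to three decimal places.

Ranks of variable 1: 1, 2, 4, 5, 3
Ranks of variable 2: 4, 1, 2, 5, 3
d = r₁ − r₂: -3, 1, 2, 0, 0
d²: 9, 1, 4, 0, 0; Σd² = 14
ρ = 1 − 6·14/(5·24) = 1 − 84/120 = 0.300

0.300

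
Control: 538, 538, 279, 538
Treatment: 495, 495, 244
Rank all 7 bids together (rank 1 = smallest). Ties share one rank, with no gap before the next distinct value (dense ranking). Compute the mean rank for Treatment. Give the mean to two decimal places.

2.33

Sorted (ascending): 244, 279, 495, 495, 538, 538, 538
The 2 values of 495 share dense rank 3.
The 3 values of 538 share dense rank 4.
Remaining distinct values take the next consecutive integers.
Treatment values → pooled ranks: 495→3, 495→3, 244→1
Mean rank = (3 + 3 + 1) / 3 = 2.33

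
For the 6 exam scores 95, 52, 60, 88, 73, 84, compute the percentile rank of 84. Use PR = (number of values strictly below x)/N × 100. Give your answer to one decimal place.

50.0

N = 6.
Strictly below 84: 3. Equal to 84: 1.
PR = 3/6 × 100 = 50.0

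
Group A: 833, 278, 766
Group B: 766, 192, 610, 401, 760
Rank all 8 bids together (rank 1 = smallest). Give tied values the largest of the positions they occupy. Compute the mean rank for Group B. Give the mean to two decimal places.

4.00

Sorted (ascending): 192, 278, 401, 610, 760, 766, 766, 833
The 2 values of 766 occupy positions 6–7 → each gets rank 7.
Group B values → pooled ranks: 766→7, 192→1, 610→4, 401→3, 760→5
Mean rank = (7 + 1 + 4 + 3 + 5) / 5 = 4.00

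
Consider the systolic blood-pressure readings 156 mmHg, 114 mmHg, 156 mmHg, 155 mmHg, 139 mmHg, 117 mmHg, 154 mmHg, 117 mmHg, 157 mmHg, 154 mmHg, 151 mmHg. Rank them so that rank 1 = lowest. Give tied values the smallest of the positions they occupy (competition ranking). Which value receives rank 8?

Sorted (ascending): 114, 117, 117, 139, 151, 154, 154, 155, 156, 156, 157
The 2 values of 117 occupy positions 2–3 → each gets rank 2.
The 2 values of 154 occupy positions 6–7 → each gets rank 6.
The 2 values of 156 occupy positions 9–10 → each gets rank 9.
Rank 8 → value 155.

155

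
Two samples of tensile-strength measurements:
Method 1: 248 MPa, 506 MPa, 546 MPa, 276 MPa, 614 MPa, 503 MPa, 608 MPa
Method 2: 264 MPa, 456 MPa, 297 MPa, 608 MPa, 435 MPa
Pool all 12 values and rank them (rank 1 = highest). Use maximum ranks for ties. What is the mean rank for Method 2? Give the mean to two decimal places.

Sorted (descending): 614, 608, 608, 546, 506, 503, 456, 435, 297, 276, 264, 248
The 2 values of 608 occupy positions 2–3 → each gets rank 3.
Method 2 values → pooled ranks: 264→11, 456→7, 297→9, 608→3, 435→8
Mean rank = (11 + 7 + 9 + 3 + 8) / 5 = 7.60

7.60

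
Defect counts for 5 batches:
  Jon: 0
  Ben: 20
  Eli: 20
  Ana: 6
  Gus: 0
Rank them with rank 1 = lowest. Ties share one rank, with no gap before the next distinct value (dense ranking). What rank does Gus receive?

1

Sorted (ascending): 0, 0, 6, 20, 20
The 2 values of 0 share dense rank 1.
The 2 values of 20 share dense rank 3.
Remaining distinct values take the next consecutive integers.
Gus has value 0 → rank 1.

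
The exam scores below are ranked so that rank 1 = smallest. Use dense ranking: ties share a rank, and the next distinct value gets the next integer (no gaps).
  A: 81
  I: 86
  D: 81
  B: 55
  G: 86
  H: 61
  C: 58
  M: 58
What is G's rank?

5

Sorted (ascending): 55, 58, 58, 61, 81, 81, 86, 86
The 2 values of 58 share dense rank 2.
The 2 values of 81 share dense rank 4.
The 2 values of 86 share dense rank 5.
Remaining distinct values take the next consecutive integers.
G has value 86 → rank 5.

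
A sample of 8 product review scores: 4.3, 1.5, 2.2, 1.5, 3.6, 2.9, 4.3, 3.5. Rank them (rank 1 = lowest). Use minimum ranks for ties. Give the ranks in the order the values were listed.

7, 1, 3, 1, 6, 4, 7, 5

Sorted (ascending): 1.5, 1.5, 2.2, 2.9, 3.5, 3.6, 4.3, 4.3
The 2 values of 1.5 occupy positions 1–2 → each gets rank 1.
The 2 values of 4.3 occupy positions 7–8 → each gets rank 7.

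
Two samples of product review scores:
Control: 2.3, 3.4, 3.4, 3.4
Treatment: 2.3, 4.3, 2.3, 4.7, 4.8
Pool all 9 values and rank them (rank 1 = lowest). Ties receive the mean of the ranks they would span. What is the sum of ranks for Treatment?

Sorted (ascending): 2.3, 2.3, 2.3, 3.4, 3.4, 3.4, 4.3, 4.7, 4.8
The 3 values of 2.3 occupy positions 1–3 → average rank 2.
The 3 values of 3.4 occupy positions 4–6 → average rank 5.
Treatment values → pooled ranks: 2.3→2, 4.3→7, 2.3→2, 4.7→8, 4.8→9
Rank sum = 2 + 7 + 2 + 8 + 9 = 28

28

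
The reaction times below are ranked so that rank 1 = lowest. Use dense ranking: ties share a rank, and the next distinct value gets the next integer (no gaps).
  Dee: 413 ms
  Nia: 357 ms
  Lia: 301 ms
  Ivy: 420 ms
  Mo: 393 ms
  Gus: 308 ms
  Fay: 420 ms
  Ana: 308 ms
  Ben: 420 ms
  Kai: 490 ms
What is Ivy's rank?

6

Sorted (ascending): 301, 308, 308, 357, 393, 413, 420, 420, 420, 490
The 2 values of 308 share dense rank 2.
The 3 values of 420 share dense rank 6.
Remaining distinct values take the next consecutive integers.
Ivy has value 420 ms → rank 6.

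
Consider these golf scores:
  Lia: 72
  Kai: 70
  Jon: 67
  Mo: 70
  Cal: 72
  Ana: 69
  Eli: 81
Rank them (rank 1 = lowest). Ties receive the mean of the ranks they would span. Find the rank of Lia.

5.5

Sorted (ascending): 67, 69, 70, 70, 72, 72, 81
The 2 values of 70 occupy positions 3–4 → average rank (3+4)/2 = 3.5.
The 2 values of 72 occupy positions 5–6 → average rank (5+6)/2 = 5.5.
Lia has value 72 → rank 5.5.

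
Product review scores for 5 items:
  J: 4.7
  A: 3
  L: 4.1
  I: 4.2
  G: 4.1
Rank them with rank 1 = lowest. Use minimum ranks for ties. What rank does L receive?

2

Sorted (ascending): 3, 4.1, 4.1, 4.2, 4.7
The 2 values of 4.1 occupy positions 2–3 → each gets rank 2.
L has value 4.1 → rank 2.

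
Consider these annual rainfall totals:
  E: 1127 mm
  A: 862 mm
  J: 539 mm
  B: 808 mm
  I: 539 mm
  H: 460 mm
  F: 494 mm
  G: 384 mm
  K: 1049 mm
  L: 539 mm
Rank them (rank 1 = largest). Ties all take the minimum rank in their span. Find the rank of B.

4

Sorted (descending): 1127, 1049, 862, 808, 539, 539, 539, 494, 460, 384
The 3 values of 539 occupy positions 5–7 → each gets rank 5.
B has value 808 mm → rank 4.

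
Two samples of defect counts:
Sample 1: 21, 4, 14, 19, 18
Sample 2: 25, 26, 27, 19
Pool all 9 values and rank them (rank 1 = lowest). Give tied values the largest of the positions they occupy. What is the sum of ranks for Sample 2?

Sorted (ascending): 4, 14, 18, 19, 19, 21, 25, 26, 27
The 2 values of 19 occupy positions 4–5 → each gets rank 5.
Sample 2 values → pooled ranks: 25→7, 26→8, 27→9, 19→5
Rank sum = 7 + 8 + 9 + 5 = 29

29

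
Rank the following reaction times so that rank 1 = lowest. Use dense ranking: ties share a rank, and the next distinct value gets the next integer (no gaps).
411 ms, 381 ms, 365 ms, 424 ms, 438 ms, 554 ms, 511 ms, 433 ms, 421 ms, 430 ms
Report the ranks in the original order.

Sorted (ascending): 365, 381, 411, 421, 424, 430, 433, 438, 511, 554
No ties — each value takes its position as its rank.

3, 2, 1, 5, 8, 10, 9, 7, 4, 6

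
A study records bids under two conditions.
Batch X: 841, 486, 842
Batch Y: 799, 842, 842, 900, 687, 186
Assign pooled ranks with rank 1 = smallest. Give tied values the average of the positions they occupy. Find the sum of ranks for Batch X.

14

Sorted (ascending): 186, 486, 687, 799, 841, 842, 842, 842, 900
The 3 values of 842 occupy positions 6–8 → average rank 7.
Batch X values → pooled ranks: 841→5, 486→2, 842→7
Rank sum = 5 + 2 + 7 = 14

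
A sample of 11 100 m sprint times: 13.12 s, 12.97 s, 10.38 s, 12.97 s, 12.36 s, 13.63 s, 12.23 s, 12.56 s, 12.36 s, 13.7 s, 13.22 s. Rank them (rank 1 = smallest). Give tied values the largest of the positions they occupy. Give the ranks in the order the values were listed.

Sorted (ascending): 10.38, 12.23, 12.36, 12.36, 12.56, 12.97, 12.97, 13.12, 13.22, 13.63, 13.7
The 2 values of 12.36 occupy positions 3–4 → each gets rank 4.
The 2 values of 12.97 occupy positions 6–7 → each gets rank 7.

8, 7, 1, 7, 4, 10, 2, 5, 4, 11, 9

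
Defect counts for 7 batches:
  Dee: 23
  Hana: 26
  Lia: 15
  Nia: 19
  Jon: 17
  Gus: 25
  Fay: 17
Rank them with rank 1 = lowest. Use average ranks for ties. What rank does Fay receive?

2.5

Sorted (ascending): 15, 17, 17, 19, 23, 25, 26
The 2 values of 17 occupy positions 2–3 → average rank (2+3)/2 = 2.5.
Fay has value 17 → rank 2.5.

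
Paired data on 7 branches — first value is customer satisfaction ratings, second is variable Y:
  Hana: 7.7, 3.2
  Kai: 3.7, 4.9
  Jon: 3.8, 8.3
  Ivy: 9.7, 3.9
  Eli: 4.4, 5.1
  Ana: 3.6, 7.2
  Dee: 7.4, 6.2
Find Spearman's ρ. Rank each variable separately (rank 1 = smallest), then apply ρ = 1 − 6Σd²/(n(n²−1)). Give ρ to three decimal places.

Ranks of variable 1: 6, 2, 3, 7, 4, 1, 5
Ranks of variable 2: 1, 3, 7, 2, 4, 6, 5
d = r₁ − r₂: 5, -1, -4, 5, 0, -5, 0
d²: 25, 1, 16, 25, 0, 25, 0; Σd² = 92
ρ = 1 − 6·92/(7·48) = 1 − 552/336 = -0.643

-0.643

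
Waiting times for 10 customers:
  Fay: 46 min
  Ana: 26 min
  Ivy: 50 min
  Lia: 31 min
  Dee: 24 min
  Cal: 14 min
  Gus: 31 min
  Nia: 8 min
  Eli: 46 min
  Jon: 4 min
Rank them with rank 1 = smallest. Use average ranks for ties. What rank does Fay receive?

8.5

Sorted (ascending): 4, 8, 14, 24, 26, 31, 31, 46, 46, 50
The 2 values of 31 occupy positions 6–7 → average rank (6+7)/2 = 6.5.
The 2 values of 46 occupy positions 8–9 → average rank (8+9)/2 = 8.5.
Fay has value 46 min → rank 8.5.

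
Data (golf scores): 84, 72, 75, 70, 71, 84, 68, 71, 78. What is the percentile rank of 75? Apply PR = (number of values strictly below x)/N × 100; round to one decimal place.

N = 9.
Strictly below 75: 5. Equal to 75: 1.
PR = 5/9 × 100 = 55.6

55.6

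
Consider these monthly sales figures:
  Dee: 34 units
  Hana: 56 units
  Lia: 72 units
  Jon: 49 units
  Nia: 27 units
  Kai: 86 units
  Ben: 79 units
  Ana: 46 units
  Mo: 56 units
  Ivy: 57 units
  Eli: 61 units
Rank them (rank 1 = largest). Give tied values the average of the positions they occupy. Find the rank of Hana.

Sorted (descending): 86, 79, 72, 61, 57, 56, 56, 49, 46, 34, 27
The 2 values of 56 occupy positions 6–7 → average rank (6+7)/2 = 6.5.
Hana has value 56 units → rank 6.5.

6.5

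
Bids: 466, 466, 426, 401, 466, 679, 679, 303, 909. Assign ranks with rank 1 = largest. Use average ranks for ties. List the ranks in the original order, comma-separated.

Sorted (descending): 909, 679, 679, 466, 466, 466, 426, 401, 303
The 2 values of 679 occupy positions 2–3 → average rank (2+3)/2 = 2.5.
The 3 values of 466 occupy positions 4–6 → average rank 5.

5, 5, 7, 8, 5, 2.5, 2.5, 9, 1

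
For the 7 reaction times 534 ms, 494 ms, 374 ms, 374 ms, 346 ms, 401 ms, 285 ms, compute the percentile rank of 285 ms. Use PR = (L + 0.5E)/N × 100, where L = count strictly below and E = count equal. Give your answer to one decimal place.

7.1

N = 7.
Strictly below 285: 0. Equal to 285: 1.
PR = (0 + 0.5·1)/7 × 100 = 7.1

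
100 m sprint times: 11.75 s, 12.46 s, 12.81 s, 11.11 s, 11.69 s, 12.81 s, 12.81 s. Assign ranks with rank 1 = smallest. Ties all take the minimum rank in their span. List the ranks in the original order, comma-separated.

3, 4, 5, 1, 2, 5, 5

Sorted (ascending): 11.11, 11.69, 11.75, 12.46, 12.81, 12.81, 12.81
The 3 values of 12.81 occupy positions 5–7 → each gets rank 5.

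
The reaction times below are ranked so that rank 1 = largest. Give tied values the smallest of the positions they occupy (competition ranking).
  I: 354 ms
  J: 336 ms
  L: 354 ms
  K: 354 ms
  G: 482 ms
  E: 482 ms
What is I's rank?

3

Sorted (descending): 482, 482, 354, 354, 354, 336
The 2 values of 482 occupy positions 1–2 → each gets rank 1.
The 3 values of 354 occupy positions 3–5 → each gets rank 3.
I has value 354 ms → rank 3.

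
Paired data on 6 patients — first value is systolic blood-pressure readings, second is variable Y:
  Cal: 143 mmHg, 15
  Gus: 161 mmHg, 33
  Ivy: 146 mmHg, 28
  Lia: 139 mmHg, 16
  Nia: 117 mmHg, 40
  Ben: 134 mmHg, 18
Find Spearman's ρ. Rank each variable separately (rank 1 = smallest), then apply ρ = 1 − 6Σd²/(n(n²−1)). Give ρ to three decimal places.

Ranks of variable 1: 4, 6, 5, 3, 1, 2
Ranks of variable 2: 1, 5, 4, 2, 6, 3
d = r₁ − r₂: 3, 1, 1, 1, -5, -1
d²: 9, 1, 1, 1, 25, 1; Σd² = 38
ρ = 1 − 6·38/(6·35) = 1 − 228/210 = -0.086

-0.086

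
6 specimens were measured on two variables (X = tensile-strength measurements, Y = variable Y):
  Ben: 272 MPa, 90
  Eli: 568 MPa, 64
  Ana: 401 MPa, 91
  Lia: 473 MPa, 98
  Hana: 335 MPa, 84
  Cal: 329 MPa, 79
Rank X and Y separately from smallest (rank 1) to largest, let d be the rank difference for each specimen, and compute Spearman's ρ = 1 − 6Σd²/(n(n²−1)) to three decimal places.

Ranks of variable 1: 1, 6, 4, 5, 3, 2
Ranks of variable 2: 4, 1, 5, 6, 3, 2
d = r₁ − r₂: -3, 5, -1, -1, 0, 0
d²: 9, 25, 1, 1, 0, 0; Σd² = 36
ρ = 1 − 6·36/(6·35) = 1 − 216/210 = -0.029

-0.029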